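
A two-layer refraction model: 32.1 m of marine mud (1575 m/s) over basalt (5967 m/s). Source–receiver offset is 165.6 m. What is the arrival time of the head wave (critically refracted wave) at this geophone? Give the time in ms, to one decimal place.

θ_c = arcsin(V₁/V₂) = arcsin(1575/5967) = 15.30°, cos θ_c = 0.9645.
Intercept time tᵢ = 2h cos θ_c / V₁ = 2·32.1·0.9645/1575 = 0.03932 s.
t = x/V₂ + tᵢ = 165.6/5967 + 0.03932 = 0.06707 s.

67.1 ms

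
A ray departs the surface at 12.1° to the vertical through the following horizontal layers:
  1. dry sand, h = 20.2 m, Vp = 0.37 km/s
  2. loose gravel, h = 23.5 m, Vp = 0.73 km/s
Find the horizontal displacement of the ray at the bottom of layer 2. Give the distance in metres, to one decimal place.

15.0 m

p = sin θ₁/V₁ = sin 12.1°/0.37 = 5.6654e-01 s/km is conserved through the stack.
Layer 1: θ = 12.10°; offset = 20.2·tan 12.10° = 4.331 m.
Layer 2: sin θ = p·0.73 = 0.4136 → θ = 24.43°; offset = 23.5·tan 24.43° = 10.675 m.
Σ offsets = 15.005 m.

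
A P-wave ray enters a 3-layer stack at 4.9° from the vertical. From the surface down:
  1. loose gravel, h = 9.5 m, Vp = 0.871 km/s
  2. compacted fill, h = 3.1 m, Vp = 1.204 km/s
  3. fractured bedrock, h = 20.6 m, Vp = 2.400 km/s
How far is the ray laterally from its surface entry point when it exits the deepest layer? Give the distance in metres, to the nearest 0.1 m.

6.2 m

Ray parameter p = sin 4.9° / 0.871 km/s = 9.8068e-02 s/km.
Layer 1: θ = 4.90°; offset = 9.5·tan 4.90° = 0.814 m.
Layer 2: sin θ = p·1.204 = 0.1181 → θ = 6.78°; offset = 3.1·tan 6.78° = 0.369 m.
Layer 3: sin θ = p·2.400 = 0.2354 → θ = 13.61°; offset = 20.6·tan 13.61° = 4.989 m.
Total horizontal offset = 6.172 m.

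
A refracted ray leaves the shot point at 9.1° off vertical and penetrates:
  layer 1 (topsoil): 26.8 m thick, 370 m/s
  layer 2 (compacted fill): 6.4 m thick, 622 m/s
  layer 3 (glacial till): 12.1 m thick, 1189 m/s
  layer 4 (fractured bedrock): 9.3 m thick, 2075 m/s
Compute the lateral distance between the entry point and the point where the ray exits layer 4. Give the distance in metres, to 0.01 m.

31.06 m

Apply Snell's law at each interface; in layer i the horizontal offset is hᵢ·tan θᵢ.
Layer 1: θ = 9.10°; offset = 26.8·tan 9.10° = 4.2927 m.
Layer 2: sin θ = 622·sin 9.1°/370 = 0.2659, θ = 15.42°; offset = 6.4·tan 15.42° = 1.7651 m.
Layer 3: sin θ = 1189·sin 9.1°/370 = 0.5082, θ = 30.55°; offset = 12.1·tan 30.55° = 7.1408 m.
Layer 4: sin θ = 2075·sin 9.1°/370 = 0.8870, θ = 62.49°; offset = 9.3·tan 62.49° = 17.8610 m.
Total horizontal offset = 31.0596 m.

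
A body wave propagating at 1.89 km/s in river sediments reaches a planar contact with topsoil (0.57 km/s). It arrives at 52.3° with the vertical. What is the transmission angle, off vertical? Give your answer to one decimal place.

Snell's law: sin θ₂ = (V₂/V₁)·sin θ₁ = (0.57/1.89)·sin 52.3° = 0.2386.
θ₂ = arcsin 0.2386 = 13.81° from the normal.

13.8°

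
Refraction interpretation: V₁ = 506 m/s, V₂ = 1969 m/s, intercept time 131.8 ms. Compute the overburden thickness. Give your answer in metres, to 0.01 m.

h = tᵢ·V₁·V₂ / (2·√(V₂²−V₁²)).
√(V₂²−V₁²) = √(1969² − 506²) = 1902.9 m/s.
h = 0.1318 s × 506 × 1969 / (2 × 1902.9) = 34.50 m.

34.50 m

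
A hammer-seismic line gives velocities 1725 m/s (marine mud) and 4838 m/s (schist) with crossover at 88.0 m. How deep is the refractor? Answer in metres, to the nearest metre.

x_cross = 2h·√((V₂+V₁)/(V₂−V₁)) → h = x_cross / (2·√((V₂+V₁)/(V₂−V₁))).
√((V₂+V₁)/(V₂−V₁)) = √((4838+1725)/(4838−1725)) = 1.4520.
h = 88.0 / (2·1.4520) = 30.30 m.

30 m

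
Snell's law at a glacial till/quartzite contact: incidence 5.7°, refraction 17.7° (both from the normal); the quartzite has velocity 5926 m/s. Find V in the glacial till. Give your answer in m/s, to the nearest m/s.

1936 m/s

Snell's law: sin 5.7°/V₁ = sin 17.7°/V₂.
V₁ = V₂·sin 5.7°/sin 17.7° = 5926 × 0.3267 = 1935.87 m/s.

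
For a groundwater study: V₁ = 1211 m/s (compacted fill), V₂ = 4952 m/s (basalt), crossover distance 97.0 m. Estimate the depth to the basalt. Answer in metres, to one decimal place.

37.8 m

x_cross = 2h·√((V₂+V₁)/(V₂−V₁)) → h = x_cross / (2·√((V₂+V₁)/(V₂−V₁))).
√((V₂+V₁)/(V₂−V₁)) = √((4952+1211)/(4952−1211)) = 1.2835.
h = 97.0 / (2·1.2835) = 37.79 m.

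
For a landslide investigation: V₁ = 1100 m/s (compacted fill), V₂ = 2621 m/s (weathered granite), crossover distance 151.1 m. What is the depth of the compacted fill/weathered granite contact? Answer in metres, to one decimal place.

48.3 m

h = (x_cross/2)·√((V₂−V₁)/(V₂+V₁)).
(V₂−V₁)/(V₂+V₁) = (2621−1100)/(2621+1100) = 0.4088; √ = 0.6393.
h = (151.1/2)·0.6393 = 48.30 m.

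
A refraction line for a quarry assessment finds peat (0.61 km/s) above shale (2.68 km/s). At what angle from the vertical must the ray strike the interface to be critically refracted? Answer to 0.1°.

13.2°

Critical incidence: sin θ_c = V₁/V₂ = 0.61/2.68 = 0.2276.
θ_c = arcsin 0.2276 = 13.16°.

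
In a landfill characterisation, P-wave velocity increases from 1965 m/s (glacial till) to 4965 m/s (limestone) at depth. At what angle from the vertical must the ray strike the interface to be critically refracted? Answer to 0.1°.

At critical incidence the refracted ray runs along the interface (θ₂ = 90°), so sin θ_c = V₁/V₂.
θ_c = arcsin(1965/4965) = arcsin 0.3958 = 23.31°.

23.3°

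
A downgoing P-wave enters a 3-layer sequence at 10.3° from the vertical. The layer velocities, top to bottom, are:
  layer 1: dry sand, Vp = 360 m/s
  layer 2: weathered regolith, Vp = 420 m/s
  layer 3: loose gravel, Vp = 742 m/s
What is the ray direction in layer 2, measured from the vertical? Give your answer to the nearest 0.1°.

Snell's law across each interface conserves sin θ / V, so sin θ_2 = V_2·sin θ₁/V₁.
sin θ_2 = 420 × sin 10.3° / 360 = 0.2086.
θ_2 = arcsin 0.2086 = 12.04°.

12.0°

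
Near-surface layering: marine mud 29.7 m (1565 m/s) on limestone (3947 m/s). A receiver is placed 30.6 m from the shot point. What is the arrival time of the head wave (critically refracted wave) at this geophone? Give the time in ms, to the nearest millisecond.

43 ms

t = x/V₂ + 2h·√(V₂²−V₁²)/(V₁V₂).
√(V₂²−V₁²) = √(3947²−1565²) = 3623.5 m/s; delay term = 2·29.7·3623.5/(1565·3947) = 0.03484 s.
t = 30.6/3947 + 0.03484 = 0.04260 s.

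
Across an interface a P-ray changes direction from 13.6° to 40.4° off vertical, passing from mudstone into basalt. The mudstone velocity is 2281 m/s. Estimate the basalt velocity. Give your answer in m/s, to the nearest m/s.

6287 m/s

sin 13.6° = 0.2351; sin 40.4° = 0.6481.
V₂ = V₁·(sin θ₂/sin θ₁) = 2281·(0.6481/0.2351) = 6287.10 m/s.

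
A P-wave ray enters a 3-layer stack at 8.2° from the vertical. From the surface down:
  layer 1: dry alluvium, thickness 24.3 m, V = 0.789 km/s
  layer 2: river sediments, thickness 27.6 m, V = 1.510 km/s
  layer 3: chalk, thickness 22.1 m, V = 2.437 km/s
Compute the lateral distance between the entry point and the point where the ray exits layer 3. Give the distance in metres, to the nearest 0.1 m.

22.2 m

Ray parameter p = sin 8.2° / 0.789 km/s = 1.8077e-01 s/km.
Layer 1: θ = 8.20°; offset = 24.3·tan 8.20° = 3.502 m.
Layer 2: sin θ = p·1.510 = 0.2730 → θ = 15.84°; offset = 27.6·tan 15.84° = 7.831 m.
Layer 3: sin θ = p·2.437 = 0.4405 → θ = 26.14°; offset = 22.1·tan 26.14° = 10.845 m.
Total horizontal offset = 22.178 m.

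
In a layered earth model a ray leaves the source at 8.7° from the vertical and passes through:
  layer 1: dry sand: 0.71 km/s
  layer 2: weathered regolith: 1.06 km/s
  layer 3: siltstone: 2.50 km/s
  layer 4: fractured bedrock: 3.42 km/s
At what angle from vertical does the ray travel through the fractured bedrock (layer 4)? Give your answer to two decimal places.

46.77°

Ray parameter p = sin 8.7° / 0.71 = 2.1304e-01 s/km.
sin θ_4 = p·V_4 = 2.1304e-01 × 3.42 = 0.7286.
θ_4 = 46.77° from the vertical.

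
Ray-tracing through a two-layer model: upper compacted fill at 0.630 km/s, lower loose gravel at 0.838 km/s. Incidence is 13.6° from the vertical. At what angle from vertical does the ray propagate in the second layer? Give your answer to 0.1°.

sin θ₁/V₁ = sin θ₂/V₂ ⇒ sin θ₂ = 0.838·sin 13.6°/0.630 = 0.838·0.2351/0.630 = 0.3128.
θ₂ = arcsin 0.3128 = 18.23° from the normal.

18.2°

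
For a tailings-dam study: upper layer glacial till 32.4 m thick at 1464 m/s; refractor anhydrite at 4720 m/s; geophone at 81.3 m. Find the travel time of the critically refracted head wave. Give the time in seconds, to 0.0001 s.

t = x/V₂ + 2h·√(V₂²−V₁²)/(V₁V₂).
√(V₂²−V₁²) = √(4720²−1464²) = 4487.2 m/s; delay term = 2·32.4·4487.2/(1464·4720) = 0.04208 s.
t = 81.3/4720 + 0.04208 = 0.05930 s.

0.0593 s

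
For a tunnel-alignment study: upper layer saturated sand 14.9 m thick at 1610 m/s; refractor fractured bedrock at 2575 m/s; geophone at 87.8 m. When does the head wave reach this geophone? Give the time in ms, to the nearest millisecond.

49 ms

t = x/V₂ + 2h·√(V₂²−V₁²)/(V₁V₂).
√(V₂²−V₁²) = √(2575²−1610²) = 2009.6 m/s; delay term = 2·14.9·2009.6/(1610·2575) = 0.01445 s.
t = 87.8/2575 + 0.01445 = 0.04854 s.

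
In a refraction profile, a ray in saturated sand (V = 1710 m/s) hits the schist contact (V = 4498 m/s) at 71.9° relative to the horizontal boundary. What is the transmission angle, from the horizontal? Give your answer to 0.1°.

Angle from the normal: 90° − 71.9° = 18.1°.
sin θ₁/V₁ = sin θ₂/V₂ ⇒ sin θ₂ = 4498·sin 18.1°/1710 = 4498·0.3107/1710 = 0.8172.
θ₂ = arcsin 0.8172 = 54.81° from the normal.
From the interface: 90° − 54.81° = 35.19°.

35.2°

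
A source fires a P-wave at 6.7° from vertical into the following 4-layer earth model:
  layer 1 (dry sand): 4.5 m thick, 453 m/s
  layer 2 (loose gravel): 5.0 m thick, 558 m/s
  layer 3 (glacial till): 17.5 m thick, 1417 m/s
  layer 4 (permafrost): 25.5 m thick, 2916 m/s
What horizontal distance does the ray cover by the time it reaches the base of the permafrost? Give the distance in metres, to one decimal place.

Ray parameter p = sin 6.7° / 453 m/s = 2.5755e-04 s/m.
Layer 1: θ = 6.70°; offset = 4.5·tan 6.70° = 0.529 m.
Layer 2: sin θ = p·558 = 0.1437 → θ = 8.26°; offset = 5.0·tan 8.26° = 0.726 m.
Layer 3: sin θ = p·1417 = 0.3650 → θ = 21.40°; offset = 17.5·tan 21.40° = 6.860 m.
Layer 4: sin θ = p·2916 = 0.7510 → θ = 48.68°; offset = 25.5·tan 48.68° = 29.004 m.
Summing the layer offsets gives 37.119 m.

37.1 m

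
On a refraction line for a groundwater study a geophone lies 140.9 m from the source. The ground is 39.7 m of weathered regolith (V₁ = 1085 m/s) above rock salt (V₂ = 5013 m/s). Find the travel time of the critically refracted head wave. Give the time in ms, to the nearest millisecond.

100 ms

θ_c = arcsin(V₁/V₂) = arcsin(1085/5013) = 12.50°, cos θ_c = 0.9763.
Intercept time tᵢ = 2h cos θ_c / V₁ = 2·39.7·0.9763/1085 = 0.07145 s.
t = x/V₂ + tᵢ = 140.9/5013 + 0.07145 = 0.09955 s.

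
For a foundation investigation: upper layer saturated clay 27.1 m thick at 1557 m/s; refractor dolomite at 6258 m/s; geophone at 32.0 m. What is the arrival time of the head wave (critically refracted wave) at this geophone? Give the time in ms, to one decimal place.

t = x/V₂ + 2h·√(V₂²−V₁²)/(V₁V₂).
√(V₂²−V₁²) = √(6258²−1557²) = 6061.2 m/s; delay term = 2·27.1·6061.2/(1557·6258) = 0.03372 s.
t = 32.0/6258 + 0.03372 = 0.03883 s.

38.8 ms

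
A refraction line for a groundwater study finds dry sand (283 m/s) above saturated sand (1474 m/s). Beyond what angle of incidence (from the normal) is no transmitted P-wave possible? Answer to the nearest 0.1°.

At critical incidence the refracted ray runs along the interface (θ₂ = 90°), so sin θ_c = V₁/V₂.
θ_c = arcsin(283/1474) = arcsin 0.1920 = 11.07°.

11.1°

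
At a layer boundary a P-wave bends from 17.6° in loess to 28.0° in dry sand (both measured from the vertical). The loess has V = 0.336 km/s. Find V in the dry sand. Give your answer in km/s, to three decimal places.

sin 17.6° = 0.3024; sin 28.0° = 0.4695.
V₂ = V₁·(sin θ₂/sin θ₁) = 0.336·(0.4695/0.3024) = 0.522 km/s.

0.522 km/s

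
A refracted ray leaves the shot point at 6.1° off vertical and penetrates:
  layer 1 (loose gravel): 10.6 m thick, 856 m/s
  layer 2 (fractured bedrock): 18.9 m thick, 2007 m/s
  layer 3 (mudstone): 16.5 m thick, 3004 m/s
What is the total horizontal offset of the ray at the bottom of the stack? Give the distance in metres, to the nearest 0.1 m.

Apply Snell's law at each interface; in layer i the horizontal offset is hᵢ·tan θᵢ.
Layer 1: θ = 6.10°; offset = 10.6·tan 6.10° = 1.133 m.
Layer 2: sin θ = 2007·sin 6.1°/856 = 0.2491, θ = 14.43°; offset = 18.9·tan 14.43° = 4.862 m.
Layer 3: sin θ = 3004·sin 6.1°/856 = 0.3729, θ = 21.90°; offset = 16.5·tan 21.90° = 6.632 m.
Total horizontal offset = 12.627 m.

12.6 m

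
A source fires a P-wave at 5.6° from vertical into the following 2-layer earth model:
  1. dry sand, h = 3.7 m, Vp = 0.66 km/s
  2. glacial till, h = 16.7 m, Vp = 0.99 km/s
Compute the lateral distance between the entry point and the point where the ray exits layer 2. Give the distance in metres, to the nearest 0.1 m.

Apply Snell's law at each interface; in layer i the horizontal offset is hᵢ·tan θᵢ.
Layer 1: θ = 5.60°; offset = 3.7·tan 5.60° = 0.363 m.
Layer 2: sin θ = 0.99·sin 5.6°/0.66 = 0.1464, θ = 8.42°; offset = 16.7·tan 8.42° = 2.471 m.
Total horizontal offset = 2.834 m.

2.8 m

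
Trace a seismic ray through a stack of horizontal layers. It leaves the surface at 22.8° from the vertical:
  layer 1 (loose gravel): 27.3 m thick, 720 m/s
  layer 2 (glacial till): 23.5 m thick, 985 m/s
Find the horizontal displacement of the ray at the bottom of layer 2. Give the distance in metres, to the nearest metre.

26 m

Apply Snell's law at each interface; in layer i the horizontal offset is hᵢ·tan θᵢ.
Layer 1: θ = 22.80°; offset = 27.3·tan 22.80° = 11.476 m.
Layer 2: sin θ = 985·sin 22.8°/720 = 0.5301, θ = 32.02°; offset = 23.5·tan 32.02° = 14.693 m.
Summing the layer offsets gives 26.169 m.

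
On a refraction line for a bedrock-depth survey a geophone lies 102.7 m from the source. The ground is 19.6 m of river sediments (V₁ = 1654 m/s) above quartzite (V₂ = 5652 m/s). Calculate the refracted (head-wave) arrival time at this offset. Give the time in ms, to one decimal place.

40.8 ms

θ_c = arcsin(V₁/V₂) = arcsin(1654/5652) = 17.02°, cos θ_c = 0.9562.
Intercept time tᵢ = 2h cos θ_c / V₁ = 2·19.6·0.9562/1654 = 0.02266 s.
t = x/V₂ + tᵢ = 102.7/5652 + 0.02266 = 0.04083 s.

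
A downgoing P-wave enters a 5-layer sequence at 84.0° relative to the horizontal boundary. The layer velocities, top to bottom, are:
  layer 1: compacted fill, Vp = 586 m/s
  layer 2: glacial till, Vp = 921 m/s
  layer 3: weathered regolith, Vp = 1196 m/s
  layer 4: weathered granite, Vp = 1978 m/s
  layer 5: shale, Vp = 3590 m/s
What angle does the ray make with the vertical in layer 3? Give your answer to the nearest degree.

12°

From the normal: θ₁ = 90° − 84.0° = 6.0°.
Snell's law across each interface conserves sin θ / V, so sin θ_3 = V_3·sin θ₁/V₁.
sin θ_3 = 1196 × sin 6.0° / 586 = 0.2133.
θ_3 = 12.32° from the vertical.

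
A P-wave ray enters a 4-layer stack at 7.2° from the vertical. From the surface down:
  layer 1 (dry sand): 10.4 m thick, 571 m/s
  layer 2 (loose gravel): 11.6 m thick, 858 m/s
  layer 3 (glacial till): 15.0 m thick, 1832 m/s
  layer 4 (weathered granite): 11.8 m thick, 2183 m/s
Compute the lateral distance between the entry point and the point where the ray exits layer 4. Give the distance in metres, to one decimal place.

p = sin θ₁/V₁ = sin 7.2°/571 = 2.1950e-04 s/m is conserved through the stack.
Layer 1: θ = 7.20°; offset = 10.4·tan 7.20° = 1.314 m.
Layer 2: sin θ = p·858 = 0.1883 → θ = 10.86°; offset = 11.6·tan 10.86° = 2.224 m.
Layer 3: sin θ = p·1832 = 0.4021 → θ = 23.71°; offset = 15.0·tan 23.71° = 6.588 m.
Layer 4: sin θ = p·2183 = 0.4792 → θ = 28.63°; offset = 11.8·tan 28.63° = 6.442 m.
Total horizontal offset = 16.568 m.

16.6 m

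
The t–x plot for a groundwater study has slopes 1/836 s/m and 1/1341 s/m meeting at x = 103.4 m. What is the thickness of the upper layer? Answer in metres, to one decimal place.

24.9 m

h = (x_cross/2)·√((V₂−V₁)/(V₂+V₁)).
(V₂−V₁)/(V₂+V₁) = (1341−836)/(1341+836) = 0.2320; √ = 0.4816.
h = (103.4/2)·0.4816 = 24.90 m.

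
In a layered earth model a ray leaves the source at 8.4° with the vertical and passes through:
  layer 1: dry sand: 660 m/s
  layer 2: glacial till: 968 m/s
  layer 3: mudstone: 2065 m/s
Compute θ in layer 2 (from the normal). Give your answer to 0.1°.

12.4°

Snell's law across each interface conserves sin θ / V, so sin θ_2 = V_2·sin θ₁/V₁.
sin θ_2 = 968 × sin 8.4° / 660 = 0.2143.
θ_2 = 12.37° from the vertical.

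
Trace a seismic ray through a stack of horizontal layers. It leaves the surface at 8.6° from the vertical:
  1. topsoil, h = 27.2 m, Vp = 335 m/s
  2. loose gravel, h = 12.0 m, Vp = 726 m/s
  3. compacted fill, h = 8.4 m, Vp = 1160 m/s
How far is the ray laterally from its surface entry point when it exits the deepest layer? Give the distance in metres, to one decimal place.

13.3 m

p = sin θ₁/V₁ = sin 8.6°/335 = 4.4637e-04 s/m is conserved through the stack.
Layer 1: θ = 8.60°; offset = 27.2·tan 8.60° = 4.114 m.
Layer 2: sin θ = p·726 = 0.3241 → θ = 18.91°; offset = 12.0·tan 18.91° = 4.111 m.
Layer 3: sin θ = p·1160 = 0.5178 → θ = 31.18°; offset = 8.4·tan 31.18° = 5.084 m.
Σ offsets = 13.308 m.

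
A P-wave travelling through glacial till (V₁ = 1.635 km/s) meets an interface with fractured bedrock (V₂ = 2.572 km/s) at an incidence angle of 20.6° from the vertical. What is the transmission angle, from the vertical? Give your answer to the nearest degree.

34°

Snell's law: sin θ₂ = (V₂/V₁)·sin θ₁ = (2.572/1.635)·sin 20.6° = 0.5535.
θ₂ = arcsin 0.5535 = 33.61° from the normal.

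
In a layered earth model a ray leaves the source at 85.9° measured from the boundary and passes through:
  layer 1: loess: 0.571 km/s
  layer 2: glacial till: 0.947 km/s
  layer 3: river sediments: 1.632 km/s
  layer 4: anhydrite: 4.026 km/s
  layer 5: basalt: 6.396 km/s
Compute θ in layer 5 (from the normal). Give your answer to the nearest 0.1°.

53.2°

From the normal: θ₁ = 90° − 85.9° = 4.1°.
Snell's law across each interface conserves sin θ / V, so sin θ_5 = V_5·sin θ₁/V₁.
sin θ_5 = 6.396 × sin 4.1° / 0.571 = 0.8009.
θ_5 = 53.21° from the vertical.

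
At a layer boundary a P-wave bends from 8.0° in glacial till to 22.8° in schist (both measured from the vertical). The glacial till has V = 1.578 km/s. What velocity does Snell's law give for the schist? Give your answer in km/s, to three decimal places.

sin 8.0° = 0.1392; sin 22.8° = 0.3875.
V₂ = V₁·(sin θ₂/sin θ₁) = 1.578·(0.3875/0.1392) = 4.394 km/s.

4.394 km/s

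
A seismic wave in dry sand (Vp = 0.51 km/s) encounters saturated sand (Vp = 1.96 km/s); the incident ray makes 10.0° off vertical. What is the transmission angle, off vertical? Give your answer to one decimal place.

41.9°

Snell's law: sin θ₂ = (V₂/V₁)·sin θ₁ = (1.96/0.51)·sin 10.0° = 0.6674.
θ₂ = arcsin 0.6674 = 41.86° from the normal.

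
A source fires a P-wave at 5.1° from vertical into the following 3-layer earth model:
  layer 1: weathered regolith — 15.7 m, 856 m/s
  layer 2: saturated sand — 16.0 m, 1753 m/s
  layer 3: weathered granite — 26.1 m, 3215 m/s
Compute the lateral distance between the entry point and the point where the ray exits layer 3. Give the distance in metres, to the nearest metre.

14 m

Ray parameter p = sin 5.1° / 856 m/s = 1.0385e-04 s/m.
Layer 1: θ = 5.10°; offset = 15.7·tan 5.10° = 1.401 m.
Layer 2: sin θ = p·1753 = 0.1820 → θ = 10.49°; offset = 16.0·tan 10.49° = 2.962 m.
Layer 3: sin θ = p·3215 = 0.3339 → θ = 19.50°; offset = 26.1·tan 19.50° = 9.245 m.
Σ offsets = 13.608 m.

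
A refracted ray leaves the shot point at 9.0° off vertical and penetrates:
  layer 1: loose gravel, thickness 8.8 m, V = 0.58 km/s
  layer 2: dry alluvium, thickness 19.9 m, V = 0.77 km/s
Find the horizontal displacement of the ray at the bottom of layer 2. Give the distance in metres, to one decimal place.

p = sin θ₁/V₁ = sin 9.0°/0.58 = 2.6971e-01 s/km is conserved through the stack.
Layer 1: θ = 9.00°; offset = 8.8·tan 9.00° = 1.394 m.
Layer 2: sin θ = p·0.77 = 0.2077 → θ = 11.99°; offset = 19.9·tan 11.99° = 4.225 m.
Σ offsets = 5.619 m.

5.6 m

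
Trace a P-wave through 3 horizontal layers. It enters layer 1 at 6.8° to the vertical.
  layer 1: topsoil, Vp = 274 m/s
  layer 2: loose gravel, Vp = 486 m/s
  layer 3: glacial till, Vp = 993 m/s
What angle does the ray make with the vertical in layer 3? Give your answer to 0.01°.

Ray parameter p = sin 6.8° / 274 = 4.3213e-04 s/m.
sin θ_3 = p·V_3 = 4.3213e-04 × 993 = 0.4291.
θ_3 = arcsin 0.4291 = 25.41°.

25.41°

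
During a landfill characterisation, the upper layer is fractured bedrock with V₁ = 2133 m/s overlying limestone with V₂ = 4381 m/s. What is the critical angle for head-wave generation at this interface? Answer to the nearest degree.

29°

Critical incidence: sin θ_c = V₁/V₂ = 2133/4381 = 0.4869.
θ_c = arcsin 0.4869 = 29.14°.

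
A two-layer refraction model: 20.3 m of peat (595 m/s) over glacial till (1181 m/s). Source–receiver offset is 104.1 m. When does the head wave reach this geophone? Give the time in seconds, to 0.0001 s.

0.1471 s

θ_c = arcsin(V₁/V₂) = arcsin(595/1181) = 30.25°, cos θ_c = 0.8638.
Intercept time tᵢ = 2h cos θ_c / V₁ = 2·20.3·0.8638/595 = 0.05894 s.
t = x/V₂ + tᵢ = 104.1/1181 + 0.05894 = 0.14709 s.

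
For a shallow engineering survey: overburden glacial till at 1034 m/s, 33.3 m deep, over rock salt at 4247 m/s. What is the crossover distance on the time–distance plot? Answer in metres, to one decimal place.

x_cross = 2h·√((V₂+V₁)/(V₂−V₁)).
(V₂+V₁)/(V₂−V₁) = (4247+1034)/(4247−1034) = 1.6436; √ = 1.2820.
x_cross = 2·33.3·1.2820 = 85.38 m.

85.4 m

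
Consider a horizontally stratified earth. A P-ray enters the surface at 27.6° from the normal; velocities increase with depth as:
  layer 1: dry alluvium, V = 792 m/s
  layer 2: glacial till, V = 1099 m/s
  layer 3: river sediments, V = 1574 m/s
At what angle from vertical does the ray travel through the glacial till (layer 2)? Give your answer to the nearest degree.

40°

Ray parameter p = sin 27.6° / 792 = 5.8497e-04 s/m.
sin θ_2 = p·V_2 = 5.8497e-04 × 1099 = 0.6429.
θ_2 = arcsin 0.6429 = 40.01°.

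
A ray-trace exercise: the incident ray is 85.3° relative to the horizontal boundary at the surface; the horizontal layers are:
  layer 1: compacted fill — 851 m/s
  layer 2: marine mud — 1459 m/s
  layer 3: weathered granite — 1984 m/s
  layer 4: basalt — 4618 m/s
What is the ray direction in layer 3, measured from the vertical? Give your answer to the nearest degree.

11°

From the normal: θ₁ = 90° − 85.3° = 4.7°.
Ray parameter p = sin 4.7° / 851 = 9.6285e-05 s/m.
sin θ_3 = p·V_3 = 9.6285e-05 × 1984 = 0.1910.
θ_3 = 11.01° from the vertical.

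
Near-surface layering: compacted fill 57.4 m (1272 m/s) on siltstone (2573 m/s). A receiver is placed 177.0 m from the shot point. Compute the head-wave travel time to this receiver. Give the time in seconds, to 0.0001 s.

0.1472 s

t = x/V₂ + 2h·√(V₂²−V₁²)/(V₁V₂).
√(V₂²−V₁²) = √(2573²−1272²) = 2236.6 m/s; delay term = 2·57.4·2236.6/(1272·2573) = 0.07845 s.
t = 177.0/2573 + 0.07845 = 0.14724 s.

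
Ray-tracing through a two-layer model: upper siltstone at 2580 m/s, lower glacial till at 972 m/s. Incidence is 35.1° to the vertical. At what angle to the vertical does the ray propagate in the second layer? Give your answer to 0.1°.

sin θ₁/V₁ = sin θ₂/V₂ ⇒ sin θ₂ = 972·sin 35.1°/2580 = 972·0.5750/2580 = 0.2166.
θ₂ = arcsin 0.2166 = 12.51° from the normal.

12.5°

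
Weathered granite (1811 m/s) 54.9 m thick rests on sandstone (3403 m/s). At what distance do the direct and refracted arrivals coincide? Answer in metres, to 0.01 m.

x_cross = 2h·√((V₂+V₁)/(V₂−V₁)).
(V₂+V₁)/(V₂−V₁) = (3403+1811)/(3403−1811) = 3.2751; √ = 1.8097.
x_cross = 2·54.9·1.8097 = 198.71 m.

198.71 m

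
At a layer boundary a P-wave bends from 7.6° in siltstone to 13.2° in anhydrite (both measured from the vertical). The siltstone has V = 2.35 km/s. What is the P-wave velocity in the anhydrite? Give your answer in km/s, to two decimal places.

4.06 km/s

Snell's law: sin 7.6°/V₁ = sin 13.2°/V₂.
V₂ = V₁·sin 13.2°/sin 7.6° = 2.35 × 1.7266 = 4.06 km/s.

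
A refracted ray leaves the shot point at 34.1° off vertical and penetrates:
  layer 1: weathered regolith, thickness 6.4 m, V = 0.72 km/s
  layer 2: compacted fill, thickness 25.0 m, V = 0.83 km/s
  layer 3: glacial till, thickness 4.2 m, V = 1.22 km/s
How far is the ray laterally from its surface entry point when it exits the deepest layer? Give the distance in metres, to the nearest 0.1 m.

Ray parameter p = sin 34.1° / 0.72 km/s = 7.7867e-01 s/km.
Layer 1: θ = 34.10°; offset = 6.4·tan 34.10° = 4.333 m.
Layer 2: sin θ = p·0.83 = 0.6463 → θ = 40.26°; offset = 25.0·tan 40.26° = 21.174 m.
Layer 3: sin θ = p·1.22 = 0.9500 → θ = 71.80°; offset = 4.2·tan 71.80° = 12.774 m.
Total horizontal offset = 38.281 m.

38.3 m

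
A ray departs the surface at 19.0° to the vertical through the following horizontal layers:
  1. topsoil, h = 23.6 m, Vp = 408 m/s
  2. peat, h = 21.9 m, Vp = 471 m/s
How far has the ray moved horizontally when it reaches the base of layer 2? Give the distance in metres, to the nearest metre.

17 m

Apply Snell's law at each interface; in layer i the horizontal offset is hᵢ·tan θᵢ.
Layer 1: θ = 19.00°; offset = 23.6·tan 19.00° = 8.126 m.
Layer 2: sin θ = 471·sin 19.0°/408 = 0.3758, θ = 22.08°; offset = 21.9·tan 22.08° = 8.882 m.
Summing the layer offsets gives 17.008 m.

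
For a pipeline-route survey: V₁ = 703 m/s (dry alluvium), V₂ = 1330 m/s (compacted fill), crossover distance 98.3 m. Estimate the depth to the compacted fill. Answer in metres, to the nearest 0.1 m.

27.3 m

h = (x_cross/2)·√((V₂−V₁)/(V₂+V₁)).
(V₂−V₁)/(V₂+V₁) = (1330−703)/(1330+703) = 0.3084; √ = 0.5553.
h = (98.3/2)·0.5553 = 27.30 m.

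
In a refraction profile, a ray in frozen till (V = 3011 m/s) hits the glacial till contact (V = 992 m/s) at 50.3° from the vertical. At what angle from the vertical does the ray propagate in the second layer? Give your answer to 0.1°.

14.7°

sin θ₁/V₁ = sin θ₂/V₂ ⇒ sin θ₂ = 992·sin 50.3°/3011 = 992·0.7694/3011 = 0.2535.
θ₂ = arcsin 0.2535 = 14.68° from the normal.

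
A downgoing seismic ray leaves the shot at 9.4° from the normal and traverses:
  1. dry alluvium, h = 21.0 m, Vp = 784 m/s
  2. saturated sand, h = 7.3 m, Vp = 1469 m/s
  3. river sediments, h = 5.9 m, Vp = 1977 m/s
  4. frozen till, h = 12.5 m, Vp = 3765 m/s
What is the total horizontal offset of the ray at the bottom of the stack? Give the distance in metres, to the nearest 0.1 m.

24.3 m

p = sin θ₁/V₁ = sin 9.4°/784 = 2.0832e-04 s/m is conserved through the stack.
Layer 1: θ = 9.40°; offset = 21.0·tan 9.40° = 3.477 m.
Layer 2: sin θ = p·1469 = 0.3060 → θ = 17.82°; offset = 7.3·tan 17.82° = 2.347 m.
Layer 3: sin θ = p·1977 = 0.4119 → θ = 24.32°; offset = 5.9·tan 24.32° = 2.667 m.
Layer 4: sin θ = p·3765 = 0.7843 → θ = 51.66°; offset = 12.5·tan 51.66° = 15.805 m.
Total horizontal offset = 24.295 m.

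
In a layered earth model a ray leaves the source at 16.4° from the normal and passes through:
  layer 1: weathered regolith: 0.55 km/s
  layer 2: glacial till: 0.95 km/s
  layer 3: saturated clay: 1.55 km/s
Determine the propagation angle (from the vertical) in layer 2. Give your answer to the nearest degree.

29°

Snell's law across each interface conserves sin θ / V, so sin θ_2 = V_2·sin θ₁/V₁.
sin θ_2 = 0.95 × sin 16.4° / 0.55 = 0.4877.
θ_2 = 29.19° from the vertical.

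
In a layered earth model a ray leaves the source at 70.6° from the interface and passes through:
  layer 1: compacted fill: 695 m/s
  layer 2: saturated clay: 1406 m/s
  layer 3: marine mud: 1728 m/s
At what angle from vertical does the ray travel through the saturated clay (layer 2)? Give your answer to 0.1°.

From the normal: θ₁ = 90° − 70.6° = 19.4°.
Snell's law across each interface conserves sin θ / V, so sin θ_2 = V_2·sin θ₁/V₁.
sin θ_2 = 1406 × sin 19.4° / 695 = 0.6720.
θ_2 = arcsin 0.6720 = 42.22°.

42.2°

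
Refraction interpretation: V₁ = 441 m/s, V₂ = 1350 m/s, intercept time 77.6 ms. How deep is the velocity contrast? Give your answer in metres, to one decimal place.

θ_c = arcsin(441/1350) = 19.07°; cos θ_c = 0.9451.
tᵢ = 2h cos θ_c/V₁ ⇒ h = tᵢ·V₁/(2 cos θ_c) = 0.0776·441/(2·0.9451) = 18.10 m.

18.1 m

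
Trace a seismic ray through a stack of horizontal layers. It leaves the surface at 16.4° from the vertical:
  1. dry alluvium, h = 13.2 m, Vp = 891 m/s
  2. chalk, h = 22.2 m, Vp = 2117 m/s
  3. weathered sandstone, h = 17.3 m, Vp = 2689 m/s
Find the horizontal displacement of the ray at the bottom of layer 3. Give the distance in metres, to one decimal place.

52.1 m

p = sin θ₁/V₁ = sin 16.4°/891 = 3.1688e-04 s/m is conserved through the stack.
Layer 1: θ = 16.40°; offset = 13.2·tan 16.40° = 3.885 m.
Layer 2: sin θ = p·2117 = 0.6708 → θ = 42.13°; offset = 22.2·tan 42.13° = 20.082 m.
Layer 3: sin θ = p·2689 = 0.8521 → θ = 58.44°; offset = 17.3·tan 58.44° = 28.165 m.
Σ offsets = 52.132 m.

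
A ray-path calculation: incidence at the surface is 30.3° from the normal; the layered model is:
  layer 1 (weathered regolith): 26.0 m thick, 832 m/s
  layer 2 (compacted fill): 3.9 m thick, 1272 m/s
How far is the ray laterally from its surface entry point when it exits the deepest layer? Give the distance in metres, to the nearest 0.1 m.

Apply Snell's law at each interface; in layer i the horizontal offset is hᵢ·tan θᵢ.
Layer 1: θ = 30.30°; offset = 26.0·tan 30.30° = 15.193 m.
Layer 2: sin θ = 1272·sin 30.3°/832 = 0.7713, θ = 50.47°; offset = 3.9·tan 50.47° = 4.727 m.
Σ offsets = 19.920 m.

19.9 m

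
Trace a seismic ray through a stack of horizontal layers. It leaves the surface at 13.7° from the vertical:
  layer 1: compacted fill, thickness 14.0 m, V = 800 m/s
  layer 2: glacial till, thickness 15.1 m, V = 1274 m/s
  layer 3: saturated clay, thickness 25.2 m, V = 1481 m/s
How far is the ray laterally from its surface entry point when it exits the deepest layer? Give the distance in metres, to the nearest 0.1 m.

21.9 m

Apply Snell's law at each interface; in layer i the horizontal offset is hᵢ·tan θᵢ.
Layer 1: θ = 13.70°; offset = 14.0·tan 13.70° = 3.413 m.
Layer 2: sin θ = 1274·sin 13.7°/800 = 0.3772, θ = 22.16°; offset = 15.1·tan 22.16° = 6.149 m.
Layer 3: sin θ = 1481·sin 13.7°/800 = 0.4384, θ = 26.00°; offset = 25.2·tan 26.00° = 12.293 m.
Σ offsets = 21.856 m.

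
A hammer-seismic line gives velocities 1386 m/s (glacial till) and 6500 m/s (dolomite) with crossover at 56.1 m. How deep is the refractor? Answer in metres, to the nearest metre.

h = (x_cross/2)·√((V₂−V₁)/(V₂+V₁)).
(V₂−V₁)/(V₂+V₁) = (6500−1386)/(6500+1386) = 0.6485; √ = 0.8053.
h = (56.1/2)·0.8053 = 22.59 m.

23 m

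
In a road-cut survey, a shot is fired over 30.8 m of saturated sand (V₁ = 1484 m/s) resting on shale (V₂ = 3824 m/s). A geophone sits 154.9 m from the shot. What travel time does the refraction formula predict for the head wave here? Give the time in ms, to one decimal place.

78.8 ms

t = x/V₂ + 2h·√(V₂²−V₁²)/(V₁V₂).
√(V₂²−V₁²) = √(3824²−1484²) = 3524.3 m/s; delay term = 2·30.8·3524.3/(1484·3824) = 0.03826 s.
t = 154.9/3824 + 0.03826 = 0.07876 s.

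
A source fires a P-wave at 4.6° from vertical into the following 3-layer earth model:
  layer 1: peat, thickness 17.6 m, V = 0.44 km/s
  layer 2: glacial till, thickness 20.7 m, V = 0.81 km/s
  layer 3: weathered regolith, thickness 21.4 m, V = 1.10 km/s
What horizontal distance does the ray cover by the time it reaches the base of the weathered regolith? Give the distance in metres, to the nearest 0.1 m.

8.9 m

p = sin θ₁/V₁ = sin 4.6°/0.44 = 1.8227e-01 s/km is conserved through the stack.
Layer 1: θ = 4.60°; offset = 17.6·tan 4.60° = 1.416 m.
Layer 2: sin θ = p·0.81 = 0.1476 → θ = 8.49°; offset = 20.7·tan 8.49° = 3.090 m.
Layer 3: sin θ = p·1.10 = 0.2005 → θ = 11.57°; offset = 21.4·tan 11.57° = 4.380 m.
Σ offsets = 8.886 m.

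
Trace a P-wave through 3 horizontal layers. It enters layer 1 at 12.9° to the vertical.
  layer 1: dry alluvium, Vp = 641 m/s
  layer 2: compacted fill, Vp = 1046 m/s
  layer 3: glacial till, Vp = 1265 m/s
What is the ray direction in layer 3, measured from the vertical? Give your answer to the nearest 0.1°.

Ray parameter p = sin 12.9° / 641 = 3.4828e-04 s/m.
sin θ_3 = p·V_3 = 3.4828e-04 × 1265 = 0.4406.
θ_3 = 26.14° from the vertical.

26.1°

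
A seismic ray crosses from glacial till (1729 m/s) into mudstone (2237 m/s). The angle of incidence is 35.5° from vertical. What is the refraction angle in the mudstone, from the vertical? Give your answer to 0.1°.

Snell's law: sin θ₂ = (V₂/V₁)·sin θ₁ = (2237/1729)·sin 35.5° = 0.7513.
θ₂ = arcsin 0.7513 = 48.70° from the normal.

48.7°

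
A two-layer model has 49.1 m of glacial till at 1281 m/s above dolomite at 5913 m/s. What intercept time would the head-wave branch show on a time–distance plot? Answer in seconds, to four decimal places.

0.0748 s

θ_c = arcsin(V₁/V₂) = arcsin(1281/5913) = 12.51°; cos θ_c = 0.9763.
tᵢ = 2h·cos θ_c / V₁ = 2·49.1·0.9763 / 1281 = 0.07484 s.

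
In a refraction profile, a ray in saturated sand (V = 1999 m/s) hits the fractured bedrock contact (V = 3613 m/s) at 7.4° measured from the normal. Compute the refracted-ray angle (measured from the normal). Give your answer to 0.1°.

13.5°

Snell's law: sin θ₂ = (V₂/V₁)·sin θ₁ = (3613/1999)·sin 7.4° = 0.2328.
θ₂ = arcsin 0.2328 = 13.46° from the normal.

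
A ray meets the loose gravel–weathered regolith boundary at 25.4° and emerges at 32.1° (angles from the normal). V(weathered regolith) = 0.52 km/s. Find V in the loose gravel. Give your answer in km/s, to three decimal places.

sin 25.4° = 0.4289; sin 32.1° = 0.5314.
V₁ = V₂·(sin θ₁/sin θ₂) = 0.52·(0.4289/0.5314) = 0.420 km/s.

0.420 km/s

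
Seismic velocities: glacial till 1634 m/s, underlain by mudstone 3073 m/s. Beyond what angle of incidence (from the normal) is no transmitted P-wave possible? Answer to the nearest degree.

Critical incidence: sin θ_c = V₁/V₂ = 1634/3073 = 0.5317.
θ_c = arcsin 0.5317 = 32.12°.

32°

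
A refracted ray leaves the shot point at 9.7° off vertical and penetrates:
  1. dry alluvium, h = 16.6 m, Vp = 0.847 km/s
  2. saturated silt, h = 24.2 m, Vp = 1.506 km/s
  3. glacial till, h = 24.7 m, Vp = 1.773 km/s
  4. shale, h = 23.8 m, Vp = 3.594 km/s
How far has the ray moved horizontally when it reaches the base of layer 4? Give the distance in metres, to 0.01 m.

44.08 m

p = sin θ₁/V₁ = sin 9.7°/0.847 = 1.9892e-01 s/km is conserved through the stack.
Layer 1: θ = 9.70°; offset = 16.6·tan 9.70° = 2.8375 m.
Layer 2: sin θ = p·1.506 = 0.2996 → θ = 17.43°; offset = 24.2·tan 17.43° = 7.5989 m.
Layer 3: sin θ = p·1.773 = 0.3527 → θ = 20.65°; offset = 24.7·tan 20.65° = 9.3098 m.
Layer 4: sin θ = p·3.594 = 0.7149 → θ = 45.64°; offset = 23.8·tan 45.64° = 24.3360 m.
Σ offsets = 44.0821 m.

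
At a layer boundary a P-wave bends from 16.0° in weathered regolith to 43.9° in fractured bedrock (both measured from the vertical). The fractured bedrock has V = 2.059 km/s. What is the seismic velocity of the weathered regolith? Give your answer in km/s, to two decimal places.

sin 16.0° = 0.2756; sin 43.9° = 0.6934.
V₁ = V₂·(sin θ₁/sin θ₂) = 2.059·(0.2756/0.6934) = 0.82 km/s.

0.82 km/s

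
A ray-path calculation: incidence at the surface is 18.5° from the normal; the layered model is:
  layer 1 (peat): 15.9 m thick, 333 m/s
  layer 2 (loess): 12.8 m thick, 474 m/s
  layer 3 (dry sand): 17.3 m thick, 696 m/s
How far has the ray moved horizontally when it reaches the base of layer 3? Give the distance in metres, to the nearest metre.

27 m

p = sin θ₁/V₁ = sin 18.5°/333 = 9.5287e-04 s/m is conserved through the stack.
Layer 1: θ = 18.50°; offset = 15.9·tan 18.50° = 5.320 m.
Layer 2: sin θ = p·474 = 0.4517 → θ = 26.85°; offset = 12.8·tan 26.85° = 6.480 m.
Layer 3: sin θ = p·696 = 0.6632 → θ = 41.54°; offset = 17.3·tan 41.54° = 15.329 m.
Total horizontal offset = 27.129 m.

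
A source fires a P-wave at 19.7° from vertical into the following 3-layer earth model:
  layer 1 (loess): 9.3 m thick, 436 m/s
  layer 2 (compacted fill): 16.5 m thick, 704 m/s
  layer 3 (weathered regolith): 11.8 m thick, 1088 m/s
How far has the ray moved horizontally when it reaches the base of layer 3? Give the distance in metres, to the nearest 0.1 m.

32.4 m

Ray parameter p = sin 19.7° / 436 m/s = 7.7315e-04 s/m.
Layer 1: θ = 19.70°; offset = 9.3·tan 19.70° = 3.330 m.
Layer 2: sin θ = p·704 = 0.5443 → θ = 32.98°; offset = 16.5·tan 32.98° = 10.706 m.
Layer 3: sin θ = p·1088 = 0.8412 → θ = 57.27°; offset = 11.8·tan 57.27° = 18.357 m.
Total horizontal offset = 32.392 m.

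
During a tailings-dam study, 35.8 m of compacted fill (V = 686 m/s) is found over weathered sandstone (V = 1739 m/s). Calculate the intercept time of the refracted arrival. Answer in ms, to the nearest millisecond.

tᵢ = 2h·√(V₂²−V₁²)/(V₁V₂).
√(V₂²−V₁²) = √(1739²−686²) = 1598.0 m/s.
tᵢ = 2·35.8·1598.0/(686·1739) = 0.09591 s.

96 ms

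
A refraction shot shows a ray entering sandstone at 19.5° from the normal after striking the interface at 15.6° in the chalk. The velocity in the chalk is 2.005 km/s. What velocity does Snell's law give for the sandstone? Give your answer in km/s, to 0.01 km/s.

2.49 km/s

sin 15.6° = 0.2689; sin 19.5° = 0.3338.
V₂ = V₁·(sin θ₂/sin θ₁) = 2.005·(0.3338/0.2689) = 2.49 km/s.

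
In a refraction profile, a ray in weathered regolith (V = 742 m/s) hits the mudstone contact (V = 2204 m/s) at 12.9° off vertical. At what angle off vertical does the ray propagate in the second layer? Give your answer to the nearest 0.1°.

41.5°

Snell's law: sin θ₂ = (V₂/V₁)·sin θ₁ = (2204/742)·sin 12.9° = 0.6631.
θ₂ = arcsin 0.6631 = 41.54° from the normal.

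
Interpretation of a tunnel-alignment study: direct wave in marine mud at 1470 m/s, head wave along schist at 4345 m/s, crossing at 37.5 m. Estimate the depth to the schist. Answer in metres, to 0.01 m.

13.18 m

x_cross = 2h·√((V₂+V₁)/(V₂−V₁)) → h = x_cross / (2·√((V₂+V₁)/(V₂−V₁))).
√((V₂+V₁)/(V₂−V₁)) = √((4345+1470)/(4345−1470)) = 1.4222.
h = 37.5 / (2·1.4222) = 13.18 m.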